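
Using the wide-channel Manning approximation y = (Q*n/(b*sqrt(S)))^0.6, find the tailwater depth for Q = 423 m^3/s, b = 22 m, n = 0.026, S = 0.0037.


y = (423 * 0.026 / (22 * 0.0037^0.5))^0.6 = 3.5389 m


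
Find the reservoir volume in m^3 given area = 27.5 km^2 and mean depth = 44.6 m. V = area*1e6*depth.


V = 27.5 * 1e6 * 44.6 = 1.2265e+09 m^3


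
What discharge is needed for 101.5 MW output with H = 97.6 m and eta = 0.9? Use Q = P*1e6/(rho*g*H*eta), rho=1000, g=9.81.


Q = 101.5 * 1e6 / (1000 * 9.81 * 97.6 * 0.9) = 117.7890 m^3/s


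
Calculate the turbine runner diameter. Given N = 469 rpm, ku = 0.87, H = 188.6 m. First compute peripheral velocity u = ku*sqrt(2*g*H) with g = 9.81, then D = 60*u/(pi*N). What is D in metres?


u = 0.87 * sqrt(2*9.81*188.6) = 52.9224 m/s
D = 60 * 52.9224 / (pi * 469) = 2.1551 m


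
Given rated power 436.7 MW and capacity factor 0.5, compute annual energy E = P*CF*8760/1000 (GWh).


E = 436.7 * 0.5 * 8760 / 1000 = 1912.7460 GWh


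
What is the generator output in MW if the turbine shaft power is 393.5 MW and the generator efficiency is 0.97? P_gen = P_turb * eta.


P_gen = 393.5 * 0.97 = 381.6950 MW


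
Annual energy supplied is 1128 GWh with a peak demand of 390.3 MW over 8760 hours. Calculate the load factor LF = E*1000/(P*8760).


LF = 1128 * 1000 / (390.3 * 8760) = 0.3299


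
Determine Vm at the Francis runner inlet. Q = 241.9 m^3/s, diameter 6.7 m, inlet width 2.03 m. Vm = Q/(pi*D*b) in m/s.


Vm = 241.9 / (pi * 6.7 * 2.03) = 5.6613 m/s


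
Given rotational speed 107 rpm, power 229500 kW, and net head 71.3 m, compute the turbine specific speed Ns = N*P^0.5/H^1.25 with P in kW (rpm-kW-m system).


Ns = 107 * 229500^0.5 / 71.3^1.25 = 247.4077


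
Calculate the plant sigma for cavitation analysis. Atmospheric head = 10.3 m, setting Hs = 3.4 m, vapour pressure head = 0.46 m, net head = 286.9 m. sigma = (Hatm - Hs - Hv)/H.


sigma = (10.3 - 3.4 - 0.46) / 286.9 = 0.0224


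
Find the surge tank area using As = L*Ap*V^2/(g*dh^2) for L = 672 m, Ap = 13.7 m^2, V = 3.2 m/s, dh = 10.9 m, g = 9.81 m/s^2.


As = 672 * 13.7 * 3.2^2 / (9.81 * 10.9^2) = 80.8850 m^2


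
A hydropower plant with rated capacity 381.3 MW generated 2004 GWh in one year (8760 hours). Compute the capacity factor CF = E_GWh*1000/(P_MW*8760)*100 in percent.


CF = 2004 * 1000 / (381.3 * 8760) * 100 = 59.9966 %


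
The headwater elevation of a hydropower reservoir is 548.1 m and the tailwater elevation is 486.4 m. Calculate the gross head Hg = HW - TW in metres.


Hg = 548.1 - 486.4 = 61.7000 m


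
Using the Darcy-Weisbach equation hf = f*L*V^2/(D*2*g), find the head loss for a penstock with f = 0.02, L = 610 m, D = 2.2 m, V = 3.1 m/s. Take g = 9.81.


hf = 0.02 * 610 * 3.1^2 / (2.2 * 2 * 9.81) = 2.7162 m


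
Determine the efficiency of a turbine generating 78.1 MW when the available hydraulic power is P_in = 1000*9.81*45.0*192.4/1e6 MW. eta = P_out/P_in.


P_in = 1000 * 9.81 * 45.0 * 192.4 / 1e6 = 84.9350 MW
eta = 78.1 / 84.9350 = 0.9195


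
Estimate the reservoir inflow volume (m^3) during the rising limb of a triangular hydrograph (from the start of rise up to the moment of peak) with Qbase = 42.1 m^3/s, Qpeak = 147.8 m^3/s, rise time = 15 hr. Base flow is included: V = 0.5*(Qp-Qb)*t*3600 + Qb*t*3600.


V = 0.5*(147.8 - 42.1)*15*3600 + 42.1*15*3600 = 5.1273e+06 m^3


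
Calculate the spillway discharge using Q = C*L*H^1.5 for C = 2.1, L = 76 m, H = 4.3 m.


Q = 2.1 * 76 * 4.3^1.5 = 1423.1005 m^3/s


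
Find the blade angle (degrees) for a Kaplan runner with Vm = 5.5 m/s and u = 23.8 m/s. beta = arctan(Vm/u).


beta = arctan(5.5 / 23.8) = 13.0122 degrees


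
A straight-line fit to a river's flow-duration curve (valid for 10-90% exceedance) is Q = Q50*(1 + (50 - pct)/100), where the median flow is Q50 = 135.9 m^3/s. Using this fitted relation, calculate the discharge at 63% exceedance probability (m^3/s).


Q = 135.9 * (1 + (50 - 63)/100) = 118.2330 m^3/s


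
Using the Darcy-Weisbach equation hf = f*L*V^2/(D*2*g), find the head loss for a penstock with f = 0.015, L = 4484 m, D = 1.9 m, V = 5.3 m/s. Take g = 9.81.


hf = 0.015 * 4484 * 5.3^2 / (1.9 * 2 * 9.81) = 50.6823 m


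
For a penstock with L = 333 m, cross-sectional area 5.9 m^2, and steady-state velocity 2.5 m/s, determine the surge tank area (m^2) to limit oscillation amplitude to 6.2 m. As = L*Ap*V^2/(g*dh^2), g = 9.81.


As = 333 * 5.9 * 2.5^2 / (9.81 * 6.2^2) = 32.5630 m^2


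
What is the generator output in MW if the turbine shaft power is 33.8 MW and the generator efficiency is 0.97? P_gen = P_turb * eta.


P_gen = 33.8 * 0.97 = 32.7860 MW


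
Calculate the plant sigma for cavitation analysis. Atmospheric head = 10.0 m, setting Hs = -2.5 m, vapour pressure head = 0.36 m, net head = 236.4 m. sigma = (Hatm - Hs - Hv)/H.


sigma = (10.0 - (-2.5) - 0.36) / 236.4 = 0.0514


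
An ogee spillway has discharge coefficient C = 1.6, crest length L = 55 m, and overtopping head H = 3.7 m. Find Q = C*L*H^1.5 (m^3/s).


Q = 1.6 * 55 * 3.7^1.5 = 626.3041 m^3/s


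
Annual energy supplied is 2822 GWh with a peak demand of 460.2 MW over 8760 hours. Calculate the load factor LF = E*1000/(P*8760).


LF = 2822 * 1000 / (460.2 * 8760) = 0.7000


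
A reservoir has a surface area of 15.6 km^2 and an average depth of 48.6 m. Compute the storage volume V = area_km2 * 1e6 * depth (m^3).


V = 15.6 * 1e6 * 48.6 = 7.5816e+08 m^3


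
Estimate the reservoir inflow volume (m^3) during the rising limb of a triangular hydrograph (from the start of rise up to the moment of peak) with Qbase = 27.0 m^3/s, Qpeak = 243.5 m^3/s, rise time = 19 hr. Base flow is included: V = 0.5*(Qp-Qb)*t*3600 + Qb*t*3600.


V = 0.5*(243.5 - 27.0)*19*3600 + 27.0*19*3600 = 9.2511e+06 m^3


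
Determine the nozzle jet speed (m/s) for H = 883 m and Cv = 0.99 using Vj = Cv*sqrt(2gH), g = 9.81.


Vj = 0.99 * sqrt(2*9.81*883) = 130.3062 m/s


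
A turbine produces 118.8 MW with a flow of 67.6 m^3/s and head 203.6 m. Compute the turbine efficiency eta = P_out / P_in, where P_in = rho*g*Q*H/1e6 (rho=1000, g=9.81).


P_in = 1000 * 9.81 * 67.6 * 203.6 / 1e6 = 135.0186 MW
eta = 118.8 / 135.0186 = 0.8799


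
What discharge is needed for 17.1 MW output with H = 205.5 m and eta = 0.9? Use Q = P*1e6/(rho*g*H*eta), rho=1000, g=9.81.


Q = 17.1 * 1e6 / (1000 * 9.81 * 205.5 * 0.9) = 9.4248 m^3/s


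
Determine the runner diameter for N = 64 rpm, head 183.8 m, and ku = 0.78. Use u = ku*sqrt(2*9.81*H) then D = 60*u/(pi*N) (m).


u = 0.78 * sqrt(2*9.81*183.8) = 46.8400 m/s
D = 60 * 46.8400 / (pi * 64) = 13.9778 m


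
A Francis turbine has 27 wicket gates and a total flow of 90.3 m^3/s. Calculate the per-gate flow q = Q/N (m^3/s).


q = 90.3 / 27 = 3.3444 m^3/s


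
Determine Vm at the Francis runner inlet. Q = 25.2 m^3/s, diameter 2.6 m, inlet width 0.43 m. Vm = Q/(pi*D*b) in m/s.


Vm = 25.2 / (pi * 2.6 * 0.43) = 7.1748 m/s


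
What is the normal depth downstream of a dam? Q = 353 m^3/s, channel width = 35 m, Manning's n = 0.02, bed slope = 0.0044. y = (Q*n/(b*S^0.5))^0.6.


y = (353 * 0.02 / (35 * 0.0044^0.5))^0.6 = 1.9490 m


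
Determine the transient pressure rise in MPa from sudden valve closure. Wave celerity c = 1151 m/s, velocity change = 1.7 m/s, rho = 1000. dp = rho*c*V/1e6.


dp = 1000 * 1151 * 1.7 / 1e6 = 1.9567 MPa


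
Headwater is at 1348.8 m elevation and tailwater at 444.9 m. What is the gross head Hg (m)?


Hg = 1348.8 - 444.9 = 903.9000 m


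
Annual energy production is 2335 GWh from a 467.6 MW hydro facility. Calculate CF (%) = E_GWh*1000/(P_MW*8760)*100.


CF = 2335 * 1000 / (467.6 * 8760) * 100 = 57.0044 %


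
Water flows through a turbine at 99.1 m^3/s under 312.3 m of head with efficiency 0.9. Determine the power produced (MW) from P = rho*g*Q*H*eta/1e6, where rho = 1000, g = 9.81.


P = 1000 * 9.81 * 99.1 * 312.3 * 0.9 / 1e6 = 273.2481 MW


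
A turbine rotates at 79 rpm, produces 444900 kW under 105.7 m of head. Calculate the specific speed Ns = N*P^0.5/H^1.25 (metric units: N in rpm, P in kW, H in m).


Ns = 79 * 444900^0.5 / 105.7^1.25 = 155.4764


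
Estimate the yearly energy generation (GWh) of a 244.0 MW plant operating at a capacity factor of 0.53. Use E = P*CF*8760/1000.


E = 244.0 * 0.53 * 8760 / 1000 = 1132.8432 GWh


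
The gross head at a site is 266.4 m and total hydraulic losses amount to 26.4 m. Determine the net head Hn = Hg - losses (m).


Hn = 266.4 - 26.4 = 240.0000 m


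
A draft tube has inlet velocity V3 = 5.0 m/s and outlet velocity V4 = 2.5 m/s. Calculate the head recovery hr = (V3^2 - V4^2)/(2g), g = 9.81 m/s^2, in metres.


hr = (5.0^2 - 2.5^2) / (2*9.81) = 0.9557 m


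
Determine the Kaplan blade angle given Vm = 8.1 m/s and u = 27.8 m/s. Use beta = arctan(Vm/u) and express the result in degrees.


beta = arctan(8.1 / 27.8) = 16.2444 degrees


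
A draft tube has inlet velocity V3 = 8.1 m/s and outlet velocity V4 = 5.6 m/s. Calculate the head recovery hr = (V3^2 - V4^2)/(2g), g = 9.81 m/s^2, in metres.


hr = (8.1^2 - 5.6^2) / (2*9.81) = 1.7457 m


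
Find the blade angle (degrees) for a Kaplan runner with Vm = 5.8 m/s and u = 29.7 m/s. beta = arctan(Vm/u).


beta = arctan(5.8 / 29.7) = 11.0500 degrees


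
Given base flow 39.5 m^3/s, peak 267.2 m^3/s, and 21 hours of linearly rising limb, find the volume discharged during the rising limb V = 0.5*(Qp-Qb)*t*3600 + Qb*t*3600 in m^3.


V = 0.5*(267.2 - 39.5)*21*3600 + 39.5*21*3600 = 1.1593e+07 m^3


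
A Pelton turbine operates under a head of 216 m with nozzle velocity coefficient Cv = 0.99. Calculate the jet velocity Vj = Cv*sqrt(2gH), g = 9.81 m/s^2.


Vj = 0.99 * sqrt(2*9.81*216) = 64.4483 m/s


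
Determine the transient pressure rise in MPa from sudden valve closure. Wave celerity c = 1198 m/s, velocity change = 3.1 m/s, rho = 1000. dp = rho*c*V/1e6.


dp = 1000 * 1198 * 3.1 / 1e6 = 3.7138 MPa


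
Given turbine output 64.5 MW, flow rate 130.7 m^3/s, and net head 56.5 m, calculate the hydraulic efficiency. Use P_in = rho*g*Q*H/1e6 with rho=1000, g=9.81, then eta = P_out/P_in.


P_in = 1000 * 9.81 * 130.7 * 56.5 / 1e6 = 72.4424 MW
eta = 64.5 / 72.4424 = 0.8904


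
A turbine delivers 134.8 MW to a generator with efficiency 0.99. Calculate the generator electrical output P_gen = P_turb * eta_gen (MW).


P_gen = 134.8 * 0.99 = 133.4520 MW


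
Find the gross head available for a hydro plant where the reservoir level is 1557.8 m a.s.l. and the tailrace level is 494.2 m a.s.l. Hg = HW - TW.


Hg = 1557.8 - 494.2 = 1063.6000 m


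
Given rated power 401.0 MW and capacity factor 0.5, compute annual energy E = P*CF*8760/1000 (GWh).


E = 401.0 * 0.5 * 8760 / 1000 = 1756.3800 GWh


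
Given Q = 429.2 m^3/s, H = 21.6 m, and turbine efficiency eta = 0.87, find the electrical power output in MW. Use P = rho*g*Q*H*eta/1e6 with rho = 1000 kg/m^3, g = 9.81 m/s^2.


P = 1000 * 9.81 * 429.2 * 21.6 * 0.87 / 1e6 = 79.1228 MW


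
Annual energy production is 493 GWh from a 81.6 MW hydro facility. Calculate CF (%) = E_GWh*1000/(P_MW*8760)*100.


CF = 493 * 1000 / (81.6 * 8760) * 100 = 68.9688 %


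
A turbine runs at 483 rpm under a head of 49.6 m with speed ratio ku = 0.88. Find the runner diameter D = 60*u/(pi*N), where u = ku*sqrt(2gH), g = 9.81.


u = 0.88 * sqrt(2*9.81*49.6) = 27.4519 m/s
D = 60 * 27.4519 / (pi * 483) = 1.0855 m


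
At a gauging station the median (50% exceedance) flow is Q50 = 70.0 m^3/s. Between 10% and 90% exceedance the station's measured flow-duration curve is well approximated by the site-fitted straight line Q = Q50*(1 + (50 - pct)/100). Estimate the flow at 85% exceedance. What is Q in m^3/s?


Q = 70.0 * (1 + (50 - 85)/100) = 45.5000 m^3/s


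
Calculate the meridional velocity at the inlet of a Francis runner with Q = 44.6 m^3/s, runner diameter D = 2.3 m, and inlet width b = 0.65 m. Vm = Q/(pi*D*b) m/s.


Vm = 44.6 / (pi * 2.3 * 0.65) = 9.4961 m/s


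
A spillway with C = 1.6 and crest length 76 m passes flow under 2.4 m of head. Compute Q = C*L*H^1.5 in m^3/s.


Q = 1.6 * 76 * 2.4^1.5 = 452.1166 m^3/s


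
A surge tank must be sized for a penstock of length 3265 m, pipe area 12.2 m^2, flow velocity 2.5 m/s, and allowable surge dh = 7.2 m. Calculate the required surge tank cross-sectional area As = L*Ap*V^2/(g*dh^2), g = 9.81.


As = 3265 * 12.2 * 2.5^2 / (9.81 * 7.2^2) = 489.5410 m^2


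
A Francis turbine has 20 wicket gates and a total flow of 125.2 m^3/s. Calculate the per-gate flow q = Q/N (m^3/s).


q = 125.2 / 20 = 6.2600 m^3/s


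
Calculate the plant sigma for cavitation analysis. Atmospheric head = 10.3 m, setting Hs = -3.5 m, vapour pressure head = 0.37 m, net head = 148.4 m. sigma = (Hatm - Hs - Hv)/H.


sigma = (10.3 - (-3.5) - 0.37) / 148.4 = 0.0905


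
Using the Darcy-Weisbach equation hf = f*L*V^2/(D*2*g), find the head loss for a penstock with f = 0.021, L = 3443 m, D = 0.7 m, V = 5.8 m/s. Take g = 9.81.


hf = 0.021 * 3443 * 5.8^2 / (0.7 * 2 * 9.81) = 177.0987 m


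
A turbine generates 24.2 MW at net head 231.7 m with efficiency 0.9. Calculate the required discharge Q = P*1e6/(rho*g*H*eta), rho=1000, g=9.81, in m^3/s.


Q = 24.2 * 1e6 / (1000 * 9.81 * 231.7 * 0.9) = 11.8298 m^3/s


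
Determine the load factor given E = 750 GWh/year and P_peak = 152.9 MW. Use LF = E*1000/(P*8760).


LF = 750 * 1000 / (152.9 * 8760) = 0.5600


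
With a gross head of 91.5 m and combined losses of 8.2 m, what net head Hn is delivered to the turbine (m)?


Hn = 91.5 - 8.2 = 83.3000 m


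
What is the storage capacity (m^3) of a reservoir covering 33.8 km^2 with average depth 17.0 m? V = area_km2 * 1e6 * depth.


V = 33.8 * 1e6 * 17.0 = 5.7460e+08 m^3


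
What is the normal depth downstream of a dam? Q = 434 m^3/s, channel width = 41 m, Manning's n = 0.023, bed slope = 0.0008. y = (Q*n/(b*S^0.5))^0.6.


y = (434 * 0.023 / (41 * 0.0008^0.5))^0.6 = 3.6386 m


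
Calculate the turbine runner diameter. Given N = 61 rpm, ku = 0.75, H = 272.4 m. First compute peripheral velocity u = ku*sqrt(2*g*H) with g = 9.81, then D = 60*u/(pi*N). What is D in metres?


u = 0.75 * sqrt(2*9.81*272.4) = 54.8295 m/s
D = 60 * 54.8295 / (pi * 61) = 17.1667 m


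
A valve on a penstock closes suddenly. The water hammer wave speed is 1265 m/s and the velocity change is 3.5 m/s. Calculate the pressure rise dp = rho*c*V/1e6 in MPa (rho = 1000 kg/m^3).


dp = 1000 * 1265 * 3.5 / 1e6 = 4.4275 MPa


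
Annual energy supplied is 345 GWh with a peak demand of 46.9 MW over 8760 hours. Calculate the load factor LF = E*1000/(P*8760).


LF = 345 * 1000 / (46.9 * 8760) = 0.8397


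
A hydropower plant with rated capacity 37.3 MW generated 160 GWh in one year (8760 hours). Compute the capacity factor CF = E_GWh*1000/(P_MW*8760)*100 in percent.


CF = 160 * 1000 / (37.3 * 8760) * 100 = 48.9674 %


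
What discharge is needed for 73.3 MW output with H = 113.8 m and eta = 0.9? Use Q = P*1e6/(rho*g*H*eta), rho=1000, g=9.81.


Q = 73.3 * 1e6 / (1000 * 9.81 * 113.8 * 0.9) = 72.9542 m^3/s


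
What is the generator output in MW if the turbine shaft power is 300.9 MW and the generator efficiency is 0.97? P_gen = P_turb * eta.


P_gen = 300.9 * 0.97 = 291.8730 MW


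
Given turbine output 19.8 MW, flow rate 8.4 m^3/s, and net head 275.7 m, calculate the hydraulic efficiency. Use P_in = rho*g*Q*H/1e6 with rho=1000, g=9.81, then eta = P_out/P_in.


P_in = 1000 * 9.81 * 8.4 * 275.7 / 1e6 = 22.7188 MW
eta = 19.8 / 22.7188 = 0.8715


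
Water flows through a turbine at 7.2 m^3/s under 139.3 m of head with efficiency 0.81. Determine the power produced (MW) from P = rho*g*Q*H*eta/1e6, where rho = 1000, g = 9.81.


P = 1000 * 9.81 * 7.2 * 139.3 * 0.81 / 1e6 = 7.9696 MW


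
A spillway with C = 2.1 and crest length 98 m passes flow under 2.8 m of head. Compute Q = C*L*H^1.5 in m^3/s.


Q = 2.1 * 98 * 2.8^1.5 = 964.2339 m^3/s


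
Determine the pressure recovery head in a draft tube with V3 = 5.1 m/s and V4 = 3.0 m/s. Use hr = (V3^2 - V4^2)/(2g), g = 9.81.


hr = (5.1^2 - 3.0^2) / (2*9.81) = 0.8670 m


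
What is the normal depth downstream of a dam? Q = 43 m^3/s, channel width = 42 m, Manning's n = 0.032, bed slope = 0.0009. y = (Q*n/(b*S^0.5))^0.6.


y = (43 * 0.032 / (42 * 0.0009^0.5))^0.6 = 1.0543 m


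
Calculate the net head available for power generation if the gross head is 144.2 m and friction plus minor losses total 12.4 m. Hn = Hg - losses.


Hn = 144.2 - 12.4 = 131.8000 m


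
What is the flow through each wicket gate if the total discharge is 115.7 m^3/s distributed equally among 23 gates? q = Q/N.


q = 115.7 / 23 = 5.0304 m^3/s


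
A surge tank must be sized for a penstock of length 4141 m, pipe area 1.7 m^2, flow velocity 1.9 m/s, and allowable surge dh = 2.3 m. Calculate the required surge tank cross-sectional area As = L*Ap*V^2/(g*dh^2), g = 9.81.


As = 4141 * 1.7 * 1.9^2 / (9.81 * 2.3^2) = 489.7074 m^2


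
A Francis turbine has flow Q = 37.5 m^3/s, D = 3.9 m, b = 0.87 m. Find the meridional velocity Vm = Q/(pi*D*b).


Vm = 37.5 / (pi * 3.9 * 0.87) = 3.5180 m/s


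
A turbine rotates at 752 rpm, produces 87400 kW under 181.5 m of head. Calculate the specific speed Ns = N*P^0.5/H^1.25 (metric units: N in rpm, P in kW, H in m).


Ns = 752 * 87400^0.5 / 181.5^1.25 = 333.7166


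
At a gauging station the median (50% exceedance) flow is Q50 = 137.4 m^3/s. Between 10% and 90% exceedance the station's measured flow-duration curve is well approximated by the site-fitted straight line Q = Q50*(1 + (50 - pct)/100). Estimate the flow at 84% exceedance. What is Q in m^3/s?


Q = 137.4 * (1 + (50 - 84)/100) = 90.6840 m^3/s


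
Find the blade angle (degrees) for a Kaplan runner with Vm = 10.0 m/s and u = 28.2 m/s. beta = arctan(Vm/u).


beta = arctan(10.0 / 28.2) = 19.5250 degrees


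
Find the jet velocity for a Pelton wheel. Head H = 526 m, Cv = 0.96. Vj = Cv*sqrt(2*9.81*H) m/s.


Vj = 0.96 * sqrt(2*9.81*526) = 97.5245 m/s


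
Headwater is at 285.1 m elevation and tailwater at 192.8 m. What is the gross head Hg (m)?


Hg = 285.1 - 192.8 = 92.3000 m


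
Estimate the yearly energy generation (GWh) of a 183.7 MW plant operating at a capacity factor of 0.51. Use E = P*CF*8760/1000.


E = 183.7 * 0.51 * 8760 / 1000 = 820.6981 GWh


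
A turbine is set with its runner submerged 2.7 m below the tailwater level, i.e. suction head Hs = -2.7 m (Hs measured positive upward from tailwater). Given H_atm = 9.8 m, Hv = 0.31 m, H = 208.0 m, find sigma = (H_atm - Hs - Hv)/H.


sigma = (9.8 - (-2.7) - 0.31) / 208.0 = 0.0586


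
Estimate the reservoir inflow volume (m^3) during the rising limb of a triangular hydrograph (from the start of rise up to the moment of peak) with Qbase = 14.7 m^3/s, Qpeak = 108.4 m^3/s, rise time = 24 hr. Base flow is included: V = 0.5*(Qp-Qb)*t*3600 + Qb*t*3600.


V = 0.5*(108.4 - 14.7)*24*3600 + 14.7*24*3600 = 5.3179e+06 m^3


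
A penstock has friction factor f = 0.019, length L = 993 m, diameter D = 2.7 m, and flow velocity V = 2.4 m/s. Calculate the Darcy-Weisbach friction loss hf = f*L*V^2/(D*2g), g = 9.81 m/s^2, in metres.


hf = 0.019 * 993 * 2.4^2 / (2.7 * 2 * 9.81) = 2.0515 m


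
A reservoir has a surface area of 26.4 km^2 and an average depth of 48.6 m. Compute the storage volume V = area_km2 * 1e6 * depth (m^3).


V = 26.4 * 1e6 * 48.6 = 1.2830e+09 m^3


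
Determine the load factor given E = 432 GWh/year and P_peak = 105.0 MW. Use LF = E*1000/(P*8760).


LF = 432 * 1000 / (105.0 * 8760) = 0.4697


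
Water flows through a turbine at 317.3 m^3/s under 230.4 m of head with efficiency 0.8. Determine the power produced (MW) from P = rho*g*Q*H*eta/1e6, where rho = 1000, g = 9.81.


P = 1000 * 9.81 * 317.3 * 230.4 * 0.8 / 1e6 = 573.7353 MW


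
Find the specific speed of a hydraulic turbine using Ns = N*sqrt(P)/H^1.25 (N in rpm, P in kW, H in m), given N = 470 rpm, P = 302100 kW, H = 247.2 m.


Ns = 470 * 302100^0.5 / 247.2^1.25 = 263.5498


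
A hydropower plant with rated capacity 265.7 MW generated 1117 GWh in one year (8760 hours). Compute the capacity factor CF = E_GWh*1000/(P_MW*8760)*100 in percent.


CF = 1117 * 1000 / (265.7 * 8760) * 100 = 47.9907 %


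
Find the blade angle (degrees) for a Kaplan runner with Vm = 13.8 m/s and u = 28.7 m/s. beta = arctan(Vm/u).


beta = arctan(13.8 / 28.7) = 25.6799 degrees


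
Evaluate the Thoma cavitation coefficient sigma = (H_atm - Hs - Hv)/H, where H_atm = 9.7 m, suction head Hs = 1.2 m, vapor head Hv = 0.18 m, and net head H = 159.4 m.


sigma = (9.7 - 1.2 - 0.18) / 159.4 = 0.0522


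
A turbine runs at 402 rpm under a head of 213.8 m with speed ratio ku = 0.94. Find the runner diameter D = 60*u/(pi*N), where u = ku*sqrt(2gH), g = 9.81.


u = 0.94 * sqrt(2*9.81*213.8) = 60.8809 m/s
D = 60 * 60.8809 / (pi * 402) = 2.8924 m


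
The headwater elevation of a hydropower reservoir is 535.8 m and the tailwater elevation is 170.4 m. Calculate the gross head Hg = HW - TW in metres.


Hg = 535.8 - 170.4 = 365.4000 m


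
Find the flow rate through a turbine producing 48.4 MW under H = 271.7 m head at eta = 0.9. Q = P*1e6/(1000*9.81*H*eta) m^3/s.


Q = 48.4 * 1e6 / (1000 * 9.81 * 271.7 * 0.9) = 20.1764 m^3/s


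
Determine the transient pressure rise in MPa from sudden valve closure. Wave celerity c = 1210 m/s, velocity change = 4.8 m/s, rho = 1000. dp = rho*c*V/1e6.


dp = 1000 * 1210 * 4.8 / 1e6 = 5.8080 MPa


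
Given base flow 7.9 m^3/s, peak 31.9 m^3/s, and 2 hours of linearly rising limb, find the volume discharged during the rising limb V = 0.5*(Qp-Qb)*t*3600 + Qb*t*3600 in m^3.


V = 0.5*(31.9 - 7.9)*2*3600 + 7.9*2*3600 = 143280.0000 m^3


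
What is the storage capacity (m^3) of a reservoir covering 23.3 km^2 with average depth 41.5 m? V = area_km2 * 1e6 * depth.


V = 23.3 * 1e6 * 41.5 = 9.6695e+08 m^3


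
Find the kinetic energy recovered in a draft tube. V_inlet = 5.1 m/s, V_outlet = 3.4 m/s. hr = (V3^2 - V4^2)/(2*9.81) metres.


hr = (5.1^2 - 3.4^2) / (2*9.81) = 0.7365 m


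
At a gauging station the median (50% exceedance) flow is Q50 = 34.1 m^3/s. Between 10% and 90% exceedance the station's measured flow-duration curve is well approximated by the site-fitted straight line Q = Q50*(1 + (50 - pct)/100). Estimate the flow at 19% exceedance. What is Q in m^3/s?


Q = 34.1 * (1 + (50 - 19)/100) = 44.6710 m^3/s


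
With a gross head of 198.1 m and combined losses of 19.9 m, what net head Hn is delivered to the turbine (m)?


Hn = 198.1 - 19.9 = 178.2000 m


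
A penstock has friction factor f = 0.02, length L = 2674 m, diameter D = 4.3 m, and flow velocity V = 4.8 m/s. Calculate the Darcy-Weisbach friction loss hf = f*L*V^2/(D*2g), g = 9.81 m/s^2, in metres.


hf = 0.02 * 2674 * 4.8^2 / (4.3 * 2 * 9.81) = 14.6052 m


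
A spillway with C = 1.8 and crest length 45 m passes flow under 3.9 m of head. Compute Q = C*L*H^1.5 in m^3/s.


Q = 1.8 * 45 * 3.9^1.5 = 623.8525 m^3/s


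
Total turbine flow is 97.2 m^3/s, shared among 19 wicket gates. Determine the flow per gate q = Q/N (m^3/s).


q = 97.2 / 19 = 5.1158 m^3/s


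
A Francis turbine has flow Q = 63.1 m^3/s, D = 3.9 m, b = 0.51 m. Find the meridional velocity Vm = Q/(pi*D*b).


Vm = 63.1 / (pi * 3.9 * 0.51) = 10.0982 m/s


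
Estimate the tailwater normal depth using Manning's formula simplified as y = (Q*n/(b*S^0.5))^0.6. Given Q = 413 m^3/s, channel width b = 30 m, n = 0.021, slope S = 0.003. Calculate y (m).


y = (413 * 0.021 / (30 * 0.003^0.5))^0.6 = 2.7133 m


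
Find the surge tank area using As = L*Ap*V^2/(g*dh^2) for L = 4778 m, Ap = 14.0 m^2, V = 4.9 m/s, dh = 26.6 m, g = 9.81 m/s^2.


As = 4778 * 14.0 * 4.9^2 / (9.81 * 26.6^2) = 231.3844 m^2


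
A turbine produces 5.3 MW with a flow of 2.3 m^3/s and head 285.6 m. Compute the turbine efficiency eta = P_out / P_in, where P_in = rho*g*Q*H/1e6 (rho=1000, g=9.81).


P_in = 1000 * 9.81 * 2.3 * 285.6 / 1e6 = 6.4440 MW
eta = 5.3 / 6.4440 = 0.8225


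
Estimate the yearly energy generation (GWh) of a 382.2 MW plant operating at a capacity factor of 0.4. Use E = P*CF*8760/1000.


E = 382.2 * 0.4 * 8760 / 1000 = 1339.2288 GWh


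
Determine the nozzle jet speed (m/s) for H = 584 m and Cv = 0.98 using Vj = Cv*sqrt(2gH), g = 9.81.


Vj = 0.98 * sqrt(2*9.81*584) = 104.9016 m/s


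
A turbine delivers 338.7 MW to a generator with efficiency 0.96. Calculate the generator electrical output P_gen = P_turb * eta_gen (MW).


P_gen = 338.7 * 0.96 = 325.1520 MW


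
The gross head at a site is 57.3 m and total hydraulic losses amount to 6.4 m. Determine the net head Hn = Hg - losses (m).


Hn = 57.3 - 6.4 = 50.9000 m


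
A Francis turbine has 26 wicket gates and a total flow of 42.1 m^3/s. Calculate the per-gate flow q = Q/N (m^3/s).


q = 42.1 / 26 = 1.6192 m^3/s


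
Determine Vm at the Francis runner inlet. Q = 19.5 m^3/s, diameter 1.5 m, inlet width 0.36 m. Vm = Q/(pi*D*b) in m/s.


Vm = 19.5 / (pi * 1.5 * 0.36) = 11.4945 m/s


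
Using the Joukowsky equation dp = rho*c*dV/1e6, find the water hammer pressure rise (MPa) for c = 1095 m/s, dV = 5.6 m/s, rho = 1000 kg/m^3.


dp = 1000 * 1095 * 5.6 / 1e6 = 6.1320 MPa


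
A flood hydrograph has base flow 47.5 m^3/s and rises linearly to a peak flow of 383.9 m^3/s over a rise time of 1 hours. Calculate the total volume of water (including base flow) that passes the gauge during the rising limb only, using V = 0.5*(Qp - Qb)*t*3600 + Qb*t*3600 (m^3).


V = 0.5*(383.9 - 47.5)*1*3600 + 47.5*1*3600 = 776520.0000 m^3


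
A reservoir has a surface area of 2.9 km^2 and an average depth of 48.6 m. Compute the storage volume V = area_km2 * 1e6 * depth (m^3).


V = 2.9 * 1e6 * 48.6 = 1.4094e+08 m^3


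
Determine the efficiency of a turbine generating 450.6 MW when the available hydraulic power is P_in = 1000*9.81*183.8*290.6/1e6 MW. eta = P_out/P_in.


P_in = 1000 * 9.81 * 183.8 * 290.6 / 1e6 = 523.9745 MW
eta = 450.6 / 523.9745 = 0.8600


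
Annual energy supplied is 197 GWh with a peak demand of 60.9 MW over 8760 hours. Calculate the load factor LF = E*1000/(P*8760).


LF = 197 * 1000 / (60.9 * 8760) = 0.3693


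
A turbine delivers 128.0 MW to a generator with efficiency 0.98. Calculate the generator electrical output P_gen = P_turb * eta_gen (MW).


P_gen = 128.0 * 0.98 = 125.4400 MW


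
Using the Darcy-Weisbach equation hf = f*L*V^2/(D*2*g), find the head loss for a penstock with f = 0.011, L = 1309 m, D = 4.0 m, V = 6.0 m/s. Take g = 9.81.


hf = 0.011 * 1309 * 6.0^2 / (4.0 * 2 * 9.81) = 6.6050 m


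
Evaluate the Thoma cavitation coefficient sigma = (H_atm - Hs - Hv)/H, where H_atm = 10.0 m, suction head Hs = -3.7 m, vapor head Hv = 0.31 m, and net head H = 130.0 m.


sigma = (10.0 - (-3.7) - 0.31) / 130.0 = 0.1030


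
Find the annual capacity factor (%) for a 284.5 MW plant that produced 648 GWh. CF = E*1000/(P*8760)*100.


CF = 648 * 1000 / (284.5 * 8760) * 100 = 26.0009 %


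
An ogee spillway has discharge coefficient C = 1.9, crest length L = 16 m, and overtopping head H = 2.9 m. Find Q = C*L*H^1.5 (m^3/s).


Q = 1.9 * 16 * 2.9^1.5 = 150.1311 m^3/s


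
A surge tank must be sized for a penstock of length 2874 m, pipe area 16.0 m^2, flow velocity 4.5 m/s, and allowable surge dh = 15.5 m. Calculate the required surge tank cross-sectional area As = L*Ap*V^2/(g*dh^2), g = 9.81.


As = 2874 * 16.0 * 4.5^2 / (9.81 * 15.5^2) = 395.0930 m^2


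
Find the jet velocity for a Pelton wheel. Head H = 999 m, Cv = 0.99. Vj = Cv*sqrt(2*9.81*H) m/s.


Vj = 0.99 * sqrt(2*9.81*999) = 138.6013 m/s


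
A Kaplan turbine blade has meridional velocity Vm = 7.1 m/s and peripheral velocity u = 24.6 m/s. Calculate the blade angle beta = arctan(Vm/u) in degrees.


beta = arctan(7.1 / 24.6) = 16.0991 degrees


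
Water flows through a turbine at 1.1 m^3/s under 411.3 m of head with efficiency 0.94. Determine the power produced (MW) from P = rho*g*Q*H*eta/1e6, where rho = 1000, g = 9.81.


P = 1000 * 9.81 * 1.1 * 411.3 * 0.94 / 1e6 = 4.1720 MW


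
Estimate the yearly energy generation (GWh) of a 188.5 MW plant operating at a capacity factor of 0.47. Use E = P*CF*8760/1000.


E = 188.5 * 0.47 * 8760 / 1000 = 776.0922 GWh


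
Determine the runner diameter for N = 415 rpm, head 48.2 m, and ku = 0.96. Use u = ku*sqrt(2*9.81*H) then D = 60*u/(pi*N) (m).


u = 0.96 * sqrt(2*9.81*48.2) = 29.5219 m/s
D = 60 * 29.5219 / (pi * 415) = 1.3586 m


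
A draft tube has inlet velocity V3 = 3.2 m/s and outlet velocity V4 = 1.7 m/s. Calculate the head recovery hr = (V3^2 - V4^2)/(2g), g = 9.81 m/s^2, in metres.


hr = (3.2^2 - 1.7^2) / (2*9.81) = 0.3746 m


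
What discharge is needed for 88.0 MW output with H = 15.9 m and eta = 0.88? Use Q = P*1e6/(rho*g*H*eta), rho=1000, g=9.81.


Q = 88.0 * 1e6 / (1000 * 9.81 * 15.9 * 0.88) = 641.1119 m^3/s


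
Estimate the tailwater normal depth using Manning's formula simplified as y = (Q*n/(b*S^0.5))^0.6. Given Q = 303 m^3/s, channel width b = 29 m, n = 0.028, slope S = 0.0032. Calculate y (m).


y = (303 * 0.028 / (29 * 0.0032^0.5))^0.6 = 2.6803 m


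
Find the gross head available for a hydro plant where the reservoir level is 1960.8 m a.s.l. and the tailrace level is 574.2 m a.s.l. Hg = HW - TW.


Hg = 1960.8 - 574.2 = 1386.6000 m


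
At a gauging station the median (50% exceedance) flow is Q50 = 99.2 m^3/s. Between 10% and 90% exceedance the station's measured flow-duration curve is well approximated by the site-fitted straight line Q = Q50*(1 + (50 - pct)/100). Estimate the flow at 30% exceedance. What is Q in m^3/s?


Q = 99.2 * (1 + (50 - 30)/100) = 119.0400 m^3/s


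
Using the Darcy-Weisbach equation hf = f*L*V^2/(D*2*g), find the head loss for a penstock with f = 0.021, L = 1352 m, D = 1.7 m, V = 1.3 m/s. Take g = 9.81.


hf = 0.021 * 1352 * 1.3^2 / (1.7 * 2 * 9.81) = 1.4386 m


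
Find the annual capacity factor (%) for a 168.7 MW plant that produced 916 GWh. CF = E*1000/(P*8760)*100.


CF = 916 * 1000 / (168.7 * 8760) * 100 = 61.9835 %


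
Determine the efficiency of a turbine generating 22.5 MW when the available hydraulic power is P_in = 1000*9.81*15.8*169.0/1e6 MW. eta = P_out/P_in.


P_in = 1000 * 9.81 * 15.8 * 169.0 / 1e6 = 26.1947 MW
eta = 22.5 / 26.1947 = 0.8590


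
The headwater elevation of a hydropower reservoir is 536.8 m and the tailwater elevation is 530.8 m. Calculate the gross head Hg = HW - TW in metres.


Hg = 536.8 - 530.8 = 6.0000 m


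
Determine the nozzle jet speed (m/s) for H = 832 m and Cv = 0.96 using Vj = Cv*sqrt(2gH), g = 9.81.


Vj = 0.96 * sqrt(2*9.81*832) = 122.6542 m/s


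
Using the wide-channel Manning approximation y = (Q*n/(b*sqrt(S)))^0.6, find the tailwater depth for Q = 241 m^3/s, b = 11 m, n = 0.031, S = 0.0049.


y = (241 * 0.031 / (11 * 0.0049^0.5))^0.6 = 3.9096 m


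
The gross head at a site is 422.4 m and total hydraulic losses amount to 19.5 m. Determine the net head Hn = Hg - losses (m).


Hn = 422.4 - 19.5 = 402.9000 m


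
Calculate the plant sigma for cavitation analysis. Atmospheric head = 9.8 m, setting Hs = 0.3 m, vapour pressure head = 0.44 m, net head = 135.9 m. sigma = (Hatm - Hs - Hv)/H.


sigma = (9.8 - 0.3 - 0.44) / 135.9 = 0.0667


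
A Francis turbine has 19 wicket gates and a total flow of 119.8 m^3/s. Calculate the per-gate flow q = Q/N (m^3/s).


q = 119.8 / 19 = 6.3053 m^3/s


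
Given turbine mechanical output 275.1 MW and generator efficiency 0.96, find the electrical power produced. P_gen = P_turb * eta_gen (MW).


P_gen = 275.1 * 0.96 = 264.0960 MW


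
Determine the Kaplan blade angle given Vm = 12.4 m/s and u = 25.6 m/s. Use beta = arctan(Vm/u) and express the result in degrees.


beta = arctan(12.4 / 25.6) = 25.8444 degrees


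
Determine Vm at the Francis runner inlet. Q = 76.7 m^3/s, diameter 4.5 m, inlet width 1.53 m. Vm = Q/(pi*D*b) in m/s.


Vm = 76.7 / (pi * 4.5 * 1.53) = 3.5460 m/s


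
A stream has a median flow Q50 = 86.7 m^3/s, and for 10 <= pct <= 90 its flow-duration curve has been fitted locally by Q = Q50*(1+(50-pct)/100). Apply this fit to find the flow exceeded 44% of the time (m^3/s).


Q = 86.7 * (1 + (50 - 44)/100) = 91.9020 m^3/s


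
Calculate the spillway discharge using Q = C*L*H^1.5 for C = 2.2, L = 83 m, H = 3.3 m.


Q = 2.2 * 83 * 3.3^1.5 = 1094.6409 m^3/s


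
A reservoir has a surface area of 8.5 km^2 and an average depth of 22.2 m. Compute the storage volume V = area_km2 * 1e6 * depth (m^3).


V = 8.5 * 1e6 * 22.2 = 1.8870e+08 m^3


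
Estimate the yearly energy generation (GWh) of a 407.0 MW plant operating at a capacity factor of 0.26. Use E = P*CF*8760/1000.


E = 407.0 * 0.26 * 8760 / 1000 = 926.9832 GWh


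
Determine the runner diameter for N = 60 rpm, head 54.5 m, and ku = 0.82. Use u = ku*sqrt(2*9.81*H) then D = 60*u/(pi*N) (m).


u = 0.82 * sqrt(2*9.81*54.5) = 26.8140 m/s
D = 60 * 26.8140 / (pi * 60) = 8.5352 m


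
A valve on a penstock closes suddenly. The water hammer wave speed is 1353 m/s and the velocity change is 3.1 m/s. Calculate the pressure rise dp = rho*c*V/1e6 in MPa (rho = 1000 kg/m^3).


dp = 1000 * 1353 * 3.1 / 1e6 = 4.1943 MPa


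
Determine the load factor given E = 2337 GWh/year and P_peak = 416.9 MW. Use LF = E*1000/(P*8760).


LF = 2337 * 1000 / (416.9 * 8760) = 0.6399


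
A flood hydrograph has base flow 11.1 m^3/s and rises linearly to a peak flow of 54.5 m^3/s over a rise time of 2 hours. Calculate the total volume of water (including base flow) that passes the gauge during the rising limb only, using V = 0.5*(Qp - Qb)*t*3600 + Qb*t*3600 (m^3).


V = 0.5*(54.5 - 11.1)*2*3600 + 11.1*2*3600 = 236160.0000 m^3


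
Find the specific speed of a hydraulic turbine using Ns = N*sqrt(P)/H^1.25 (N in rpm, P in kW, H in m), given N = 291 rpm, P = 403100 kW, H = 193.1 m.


Ns = 291 * 403100^0.5 / 193.1^1.25 = 256.6679


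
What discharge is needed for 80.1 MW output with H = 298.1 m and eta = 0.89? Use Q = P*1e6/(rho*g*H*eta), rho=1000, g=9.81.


Q = 80.1 * 1e6 / (1000 * 9.81 * 298.1 * 0.89) = 30.7760 m^3/s


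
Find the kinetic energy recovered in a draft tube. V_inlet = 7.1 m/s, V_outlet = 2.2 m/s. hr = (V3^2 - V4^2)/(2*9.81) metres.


hr = (7.1^2 - 2.2^2) / (2*9.81) = 2.3226 m


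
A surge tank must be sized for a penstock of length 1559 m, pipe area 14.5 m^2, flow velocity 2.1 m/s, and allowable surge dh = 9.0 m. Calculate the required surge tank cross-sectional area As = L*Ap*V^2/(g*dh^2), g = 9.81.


As = 1559 * 14.5 * 2.1^2 / (9.81 * 9.0^2) = 125.4581 m^2


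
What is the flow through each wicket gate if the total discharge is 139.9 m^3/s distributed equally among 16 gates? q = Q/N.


q = 139.9 / 16 = 8.7438 m^3/s


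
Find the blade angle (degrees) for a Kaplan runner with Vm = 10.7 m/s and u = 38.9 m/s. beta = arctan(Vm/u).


beta = arctan(10.7 / 38.9) = 15.3797 degrees


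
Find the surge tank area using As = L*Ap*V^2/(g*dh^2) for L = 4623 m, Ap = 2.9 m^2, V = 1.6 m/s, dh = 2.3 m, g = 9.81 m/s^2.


As = 4623 * 2.9 * 1.6^2 / (9.81 * 2.3^2) = 661.3589 m^2


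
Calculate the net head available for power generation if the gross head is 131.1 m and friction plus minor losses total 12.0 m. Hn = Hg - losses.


Hn = 131.1 - 12.0 = 119.1000 m


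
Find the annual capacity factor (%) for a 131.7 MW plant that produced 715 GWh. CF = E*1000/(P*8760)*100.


CF = 715 * 1000 / (131.7 * 8760) * 100 = 61.9749 %


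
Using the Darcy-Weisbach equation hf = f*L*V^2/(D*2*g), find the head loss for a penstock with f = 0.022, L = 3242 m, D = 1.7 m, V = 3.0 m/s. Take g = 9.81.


hf = 0.022 * 3242 * 3.0^2 / (1.7 * 2 * 9.81) = 19.2455 m


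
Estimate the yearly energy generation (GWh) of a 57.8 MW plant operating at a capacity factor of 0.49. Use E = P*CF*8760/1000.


E = 57.8 * 0.49 * 8760 / 1000 = 248.1007 GWh


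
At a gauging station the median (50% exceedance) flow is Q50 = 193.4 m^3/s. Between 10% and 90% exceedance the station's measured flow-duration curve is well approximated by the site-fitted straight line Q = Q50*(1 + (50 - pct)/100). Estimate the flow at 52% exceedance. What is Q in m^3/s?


Q = 193.4 * (1 + (50 - 52)/100) = 189.5320 m^3/s


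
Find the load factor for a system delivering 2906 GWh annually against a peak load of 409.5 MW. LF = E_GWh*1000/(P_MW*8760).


LF = 2906 * 1000 / (409.5 * 8760) = 0.8101


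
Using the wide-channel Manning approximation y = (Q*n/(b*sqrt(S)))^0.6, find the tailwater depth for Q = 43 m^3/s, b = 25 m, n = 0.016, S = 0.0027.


y = (43 * 0.016 / (25 * 0.0027^0.5))^0.6 = 0.6829 m


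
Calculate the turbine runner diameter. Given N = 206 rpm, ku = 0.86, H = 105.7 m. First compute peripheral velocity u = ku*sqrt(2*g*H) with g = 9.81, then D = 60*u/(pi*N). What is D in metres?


u = 0.86 * sqrt(2*9.81*105.7) = 39.1639 m/s
D = 60 * 39.1639 / (pi * 206) = 3.6309 m


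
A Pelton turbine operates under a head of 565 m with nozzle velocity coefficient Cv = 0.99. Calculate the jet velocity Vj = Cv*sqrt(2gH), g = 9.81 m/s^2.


Vj = 0.99 * sqrt(2*9.81*565) = 104.2339 m/s


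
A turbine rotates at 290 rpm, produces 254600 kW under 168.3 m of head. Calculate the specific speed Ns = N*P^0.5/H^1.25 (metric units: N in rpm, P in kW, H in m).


Ns = 290 * 254600^0.5 / 168.3^1.25 = 241.3915


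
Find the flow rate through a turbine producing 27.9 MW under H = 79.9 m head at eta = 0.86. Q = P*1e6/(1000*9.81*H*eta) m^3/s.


Q = 27.9 * 1e6 / (1000 * 9.81 * 79.9 * 0.86) = 41.3895 m^3/s


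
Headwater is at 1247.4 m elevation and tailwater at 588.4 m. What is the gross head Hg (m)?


Hg = 1247.4 - 588.4 = 659.0000 m


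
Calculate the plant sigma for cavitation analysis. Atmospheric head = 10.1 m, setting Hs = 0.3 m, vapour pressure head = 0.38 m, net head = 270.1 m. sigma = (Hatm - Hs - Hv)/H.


sigma = (10.1 - 0.3 - 0.38) / 270.1 = 0.0349


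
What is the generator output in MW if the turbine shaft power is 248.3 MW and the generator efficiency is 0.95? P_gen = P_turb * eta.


P_gen = 248.3 * 0.95 = 235.8850 MW


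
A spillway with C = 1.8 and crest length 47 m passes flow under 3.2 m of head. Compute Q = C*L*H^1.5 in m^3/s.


Q = 1.8 * 47 * 3.2^1.5 = 484.2787 m^3/s


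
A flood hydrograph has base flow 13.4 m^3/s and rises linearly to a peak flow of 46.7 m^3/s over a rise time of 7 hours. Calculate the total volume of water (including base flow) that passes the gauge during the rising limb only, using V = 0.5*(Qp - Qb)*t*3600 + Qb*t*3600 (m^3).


V = 0.5*(46.7 - 13.4)*7*3600 + 13.4*7*3600 = 757260.0000 m^3


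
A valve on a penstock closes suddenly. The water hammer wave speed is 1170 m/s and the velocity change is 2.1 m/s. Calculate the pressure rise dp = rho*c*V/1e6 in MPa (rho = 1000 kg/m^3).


dp = 1000 * 1170 * 2.1 / 1e6 = 2.4570 MPa


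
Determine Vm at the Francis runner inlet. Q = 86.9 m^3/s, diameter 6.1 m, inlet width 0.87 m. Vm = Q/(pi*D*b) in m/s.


Vm = 86.9 / (pi * 6.1 * 0.87) = 5.2122 m/s


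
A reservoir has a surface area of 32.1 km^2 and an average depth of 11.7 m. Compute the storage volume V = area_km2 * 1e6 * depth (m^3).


V = 32.1 * 1e6 * 11.7 = 3.7557e+08 m^3
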